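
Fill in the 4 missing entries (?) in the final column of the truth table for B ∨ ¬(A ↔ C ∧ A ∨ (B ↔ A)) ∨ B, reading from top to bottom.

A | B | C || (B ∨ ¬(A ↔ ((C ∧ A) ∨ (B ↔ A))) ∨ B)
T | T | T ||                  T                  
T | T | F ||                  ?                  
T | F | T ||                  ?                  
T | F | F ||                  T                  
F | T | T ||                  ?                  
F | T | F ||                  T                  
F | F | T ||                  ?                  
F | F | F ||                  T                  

T, F, T, T

Row A=T, B=T, C=F: ¬(A ↔ C ∧ A ∨ (B ↔ A)) = F, so (B ∨ ¬(A ↔ ((C ∧ A) ∨ (B ↔ A))) ∨ B) = T.
Row A=T, B=F, C=T: ¬(A ↔ C ∧ A ∨ (B ↔ A)) = F, so (B ∨ ¬(A ↔ ((C ∧ A) ∨ (B ↔ A))) ∨ B) = F.
Row A=F, B=T, C=T: ¬(A ↔ C ∧ A ∨ (B ↔ A)) = F, so (B ∨ ¬(A ↔ ((C ∧ A) ∨ (B ↔ A))) ∨ B) = T.
Row A=F, B=F, C=T: ¬(A ↔ C ∧ A ∨ (B ↔ A)) = T, so (B ∨ ¬(A ↔ ((C ∧ A) ∨ (B ↔ A))) ∨ B) = T.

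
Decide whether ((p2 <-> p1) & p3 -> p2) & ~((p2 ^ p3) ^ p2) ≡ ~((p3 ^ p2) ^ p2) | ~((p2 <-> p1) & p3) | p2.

not equivalent

  p1     p2     p3   |    φ      ψ  
 True   True   True  |  False   True
 True   True  False  |   True   True
 True  False   True  |  False   True
 True  False  False  |   True   True
False   True   True  |  False   True
False   True  False  |   True   True
False  False   True  |  False  False
False  False  False  |   True   True
The columns differ at p1=True, p2=True, p3=True (φ=False, ψ=True), so they are not equivalent.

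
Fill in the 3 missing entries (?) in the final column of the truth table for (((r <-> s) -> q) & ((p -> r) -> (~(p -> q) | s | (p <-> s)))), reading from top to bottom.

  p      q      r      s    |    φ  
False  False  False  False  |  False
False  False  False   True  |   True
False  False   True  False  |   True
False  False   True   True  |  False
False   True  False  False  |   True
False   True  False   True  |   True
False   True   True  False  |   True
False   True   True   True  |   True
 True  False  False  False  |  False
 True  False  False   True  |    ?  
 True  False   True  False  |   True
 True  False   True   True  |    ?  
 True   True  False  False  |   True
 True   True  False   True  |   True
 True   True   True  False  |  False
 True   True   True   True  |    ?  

True, False, True

Row p=True, q=False, r=False, s=True: ((r <-> s) -> q) = True, ((p -> r) -> (~(p -> q) | s | (p <-> s))) = True, so the formula = True.
Row p=True, q=False, r=True, s=True: ((r <-> s) -> q) = False, ((p -> r) -> (~(p -> q) | s | (p <-> s))) = True, so the formula = False.
Row p=True, q=True, r=True, s=True: ((r <-> s) -> q) = True, ((p -> r) -> (~(p -> q) | s | (p <-> s))) = True, so the formula = True.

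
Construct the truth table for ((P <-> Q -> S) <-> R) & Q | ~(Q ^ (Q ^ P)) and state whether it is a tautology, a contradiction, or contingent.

P | Q | R | S | (Q -> S) | (P <-> (Q -> S)) | ((P <-> (Q -> S)) <-> R) | (Q ^ P) | (Q ^ (Q ^ P)) | ~(Q ^ (Q ^ P)) | φ
- | - | - | - | -------- | ---------------- | ------------------------ | ------- | ------------- | -------------- | -
F | F | F | F |    T     |        F         |            T             |    F    |       F       |       T        | T
F | F | F | T |    T     |        F         |            T             |    F    |       F       |       T        | T
F | F | T | F |    T     |        F         |            F             |    F    |       F       |       T        | T
F | F | T | T |    T     |        F         |            F             |    F    |       F       |       T        | T
F | T | F | F |    F     |        T         |            F             |    T    |       F       |       T        | T
F | T | F | T |    T     |        F         |            T             |    T    |       F       |       T        | T
F | T | T | F |    F     |        T         |            T             |    T    |       F       |       T        | T
F | T | T | T |    T     |        F         |            F             |    T    |       F       |       T        | T
T | F | F | F |    T     |        T         |            F             |    T    |       T       |       F        | F
T | F | F | T |    T     |        T         |            F             |    T    |       T       |       F        | F
T | F | T | F |    T     |        T         |            T             |    T    |       T       |       F        | F
T | F | T | T |    T     |        T         |            T             |    T    |       T       |       F        | F
T | T | F | F |    F     |        F         |            T             |    F    |       T       |       F        | T
T | T | F | T |    T     |        T         |            F             |    F    |       T       |       F        | F
T | T | T | F |    F     |        F         |            F             |    F    |       T       |       F        | F
T | T | T | T |    T     |        T         |            T             |    F    |       T       |       F        | T
10 of 16 rows are T, so the formula is contingent.

contingent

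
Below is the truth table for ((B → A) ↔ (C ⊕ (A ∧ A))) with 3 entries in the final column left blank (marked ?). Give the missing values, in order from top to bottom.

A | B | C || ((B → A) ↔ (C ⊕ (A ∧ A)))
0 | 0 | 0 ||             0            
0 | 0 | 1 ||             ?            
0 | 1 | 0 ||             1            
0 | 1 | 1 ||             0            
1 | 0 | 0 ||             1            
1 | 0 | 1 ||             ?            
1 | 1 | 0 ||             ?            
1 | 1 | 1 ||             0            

Row A=0, B=0, C=1: (B → A) = 1, (C ⊕ (A ∧ A)) = 1, so ((B → A) ↔ (C ⊕ (A ∧ A))) = 1.
Row A=1, B=0, C=1: (B → A) = 1, (C ⊕ (A ∧ A)) = 0, so ((B → A) ↔ (C ⊕ (A ∧ A))) = 0.
Row A=1, B=1, C=0: (B → A) = 1, (C ⊕ (A ∧ A)) = 1, so ((B → A) ↔ (C ⊕ (A ∧ A))) = 1.

1, 0, 1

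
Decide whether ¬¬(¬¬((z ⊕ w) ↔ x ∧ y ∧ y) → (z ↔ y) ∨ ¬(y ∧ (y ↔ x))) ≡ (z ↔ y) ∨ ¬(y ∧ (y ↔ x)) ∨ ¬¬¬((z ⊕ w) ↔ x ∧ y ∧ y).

equivalent

x | y | z | w || φ | ψ
0 | 0 | 0 | 0 || 1 | 1
0 | 0 | 0 | 1 || 1 | 1
0 | 0 | 1 | 0 || 1 | 1
0 | 0 | 1 | 1 || 1 | 1
0 | 1 | 0 | 0 || 1 | 1
0 | 1 | 0 | 1 || 1 | 1
0 | 1 | 1 | 0 || 1 | 1
0 | 1 | 1 | 1 || 1 | 1
1 | 0 | 0 | 0 || 1 | 1
1 | 0 | 0 | 1 || 1 | 1
1 | 0 | 1 | 0 || 1 | 1
1 | 0 | 1 | 1 || 1 | 1
1 | 1 | 0 | 0 || 1 | 1
1 | 1 | 0 | 1 || 0 | 0
1 | 1 | 1 | 0 || 1 | 1
1 | 1 | 1 | 1 || 1 | 1
The columns for φ and ψ agree on every row, so they are logically equivalent.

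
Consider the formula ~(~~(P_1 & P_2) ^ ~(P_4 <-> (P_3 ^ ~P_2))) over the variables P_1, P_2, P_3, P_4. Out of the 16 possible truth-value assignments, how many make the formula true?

P_1 | P_2 | P_3 | P_4 | (P_1 & P_2) | ~(P_1 & P_2) | ~~(P_1 & P_2) | ~P_2 | (P_3 ^ ~P_2) | (P_4 <-> (P_3 ^ ~P_2)) | ~(P_4 <-> (P_3 ^ ~P_2)) | φ
--- | --- | --- | --- | ----------- | ------------ | ------------- | ---- | ------------ | ---------------------- | ----------------------- | -
 T  |  T  |  T  |  T  |      T      |      F       |       T       |  F   |      T       |           T            |            F            | F
 T  |  T  |  T  |  F  |      T      |      F       |       T       |  F   |      T       |           F            |            T            | T
 T  |  T  |  F  |  T  |      T      |      F       |       T       |  F   |      F       |           F            |            T            | T
 T  |  T  |  F  |  F  |      T      |      F       |       T       |  F   |      F       |           T            |            F            | F
 T  |  F  |  T  |  T  |      F      |      T       |       F       |  T   |      F       |           F            |            T            | F
 T  |  F  |  T  |  F  |      F      |      T       |       F       |  T   |      F       |           T            |            F            | T
 T  |  F  |  F  |  T  |      F      |      T       |       F       |  T   |      T       |           T            |            F            | T
 T  |  F  |  F  |  F  |      F      |      T       |       F       |  T   |      T       |           F            |            T            | F
 F  |  T  |  T  |  T  |      F      |      T       |       F       |  F   |      T       |           T            |            F            | T
 F  |  T  |  T  |  F  |      F      |      T       |       F       |  F   |      T       |           F            |            T            | F
 F  |  T  |  F  |  T  |      F      |      T       |       F       |  F   |      F       |           F            |            T            | F
 F  |  T  |  F  |  F  |      F      |      T       |       F       |  F   |      F       |           T            |            F            | T
 F  |  F  |  T  |  T  |      F      |      T       |       F       |  T   |      F       |           F            |            T            | F
 F  |  F  |  T  |  F  |      F      |      T       |       F       |  T   |      F       |           T            |            F            | T
 F  |  F  |  F  |  T  |      F      |      T       |       F       |  T   |      T       |           T            |            F            | T
 F  |  F  |  F  |  F  |      F      |      T       |       F       |  T   |      T       |           F            |            T            | F
The formula is true on 8 of the 16 rows.

8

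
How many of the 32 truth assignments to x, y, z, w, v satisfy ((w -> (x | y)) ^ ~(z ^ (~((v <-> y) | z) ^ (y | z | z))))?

10

  x      y      z      w      v    |    φ  
False  False  False  False  False  |  False
False  False  False  False   True  |   True
False  False  False   True  False  |   True
False  False  False   True   True  |  False
False  False   True  False  False  |  False
False  False   True  False   True  |  False
False  False   True   True  False  |   True
False  False   True   True   True  |   True
False   True  False  False  False  |  False
False   True  False  False   True  |   True
False   True  False   True  False  |  False
False   True  False   True   True  |   True
False   True   True  False  False  |  False
False   True   True  False   True  |  False
False   True   True   True  False  |  False
False   True   True   True   True  |  False
 True  False  False  False  False  |  False
 True  False  False  False   True  |   True
 True  False  False   True  False  |  False
 True  False  False   True   True  |   True
 True  False   True  False  False  |  False
 True  False   True  False   True  |  False
 True  False   True   True  False  |  False
 True  False   True   True   True  |  False
 True   True  False  False  False  |  False
 True   True  False  False   True  |   True
 True   True  False   True  False  |  False
 True   True  False   True   True  |   True
 True   True   True  False  False  |  False
 True   True   True  False   True  |  False
 True   True   True   True  False  |  False
 True   True   True   True   True  |  False
The formula is true on 10 of the 32 rows.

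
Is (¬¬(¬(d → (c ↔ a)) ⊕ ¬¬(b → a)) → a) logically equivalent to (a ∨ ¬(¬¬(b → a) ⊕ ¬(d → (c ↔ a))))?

equivalent

  a   |   b   |   c   |   d   |   φ   |   ψ  
----- | ----- | ----- | ----- | ----- | -----
 True |  True |  True |  True |  True |  True
 True |  True |  True | False |  True |  True
 True |  True | False |  True |  True |  True
 True |  True | False | False |  True |  True
 True | False |  True |  True |  True |  True
 True | False |  True | False |  True |  True
 True | False | False |  True |  True |  True
 True | False | False | False |  True |  True
False |  True |  True |  True | False | False
False |  True |  True | False |  True |  True
False |  True | False |  True |  True |  True
False |  True | False | False |  True |  True
False | False |  True |  True |  True |  True
False | False |  True | False | False | False
False | False | False |  True | False | False
False | False | False | False | False | False
The columns for φ and ψ agree on every row, so they are logically equivalent.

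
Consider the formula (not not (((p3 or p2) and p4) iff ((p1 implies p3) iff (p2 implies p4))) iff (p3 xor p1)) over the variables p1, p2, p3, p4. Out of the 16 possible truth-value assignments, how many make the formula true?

  p1  |   p2  |   p3  |   p4  |   φ  
----- | ----- | ----- | ----- | -----
 True |  True |  True |  True | False
 True |  True |  True | False | False
 True |  True | False |  True | False
 True |  True | False | False | False
 True | False |  True |  True | False
 True | False |  True | False |  True
 True | False | False |  True |  True
 True | False | False | False |  True
False |  True |  True |  True |  True
False |  True |  True | False |  True
False |  True | False |  True | False
False |  True | False | False | False
False | False |  True |  True |  True
False | False |  True | False | False
False | False | False |  True |  True
False | False | False | False |  True
The formula is true on 8 of the 16 rows.

8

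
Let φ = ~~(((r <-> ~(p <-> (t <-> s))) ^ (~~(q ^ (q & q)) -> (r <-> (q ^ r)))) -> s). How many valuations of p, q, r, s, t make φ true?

p  q  r  s  t  |  φ
T  T  T  T  T  |  T
T  T  T  T  F  |  T
T  T  T  F  T  |  T
T  T  T  F  F  |  F
T  T  F  T  T  |  T
T  T  F  T  F  |  T
T  T  F  F  T  |  F
T  T  F  F  F  |  T
T  F  T  T  T  |  T
T  F  T  T  F  |  T
T  F  T  F  T  |  T
T  F  T  F  F  |  F
T  F  F  T  T  |  T
T  F  F  T  F  |  T
T  F  F  F  T  |  F
T  F  F  F  F  |  T
F  T  T  T  T  |  T
F  T  T  T  F  |  T
F  T  T  F  T  |  F
F  T  T  F  F  |  T
F  T  F  T  T  |  T
F  T  F  T  F  |  T
F  T  F  F  T  |  T
F  T  F  F  F  |  F
F  F  T  T  T  |  T
F  F  T  T  F  |  T
F  F  T  F  T  |  F
F  F  T  F  F  |  T
F  F  F  T  T  |  T
F  F  F  T  F  |  T
F  F  F  F  T  |  T
F  F  F  F  F  |  F
The formula is true on 24 of the 32 rows.

24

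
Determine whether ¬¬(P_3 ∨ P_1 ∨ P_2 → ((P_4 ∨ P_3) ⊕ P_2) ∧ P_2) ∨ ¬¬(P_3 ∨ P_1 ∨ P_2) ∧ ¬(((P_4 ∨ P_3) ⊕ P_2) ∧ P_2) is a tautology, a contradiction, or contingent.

tautology

P_1 | P_2 | P_3 | P_4 | φ
--- | --- | --- | --- | -
 F  |  F  |  F  |  F  | T
 F  |  F  |  F  |  T  | T
 F  |  F  |  T  |  F  | T
 F  |  F  |  T  |  T  | T
 F  |  T  |  F  |  F  | T
 F  |  T  |  F  |  T  | T
 F  |  T  |  T  |  F  | T
 F  |  T  |  T  |  T  | T
 T  |  F  |  F  |  F  | T
 T  |  F  |  F  |  T  | T
 T  |  F  |  T  |  F  | T
 T  |  F  |  T  |  T  | T
 T  |  T  |  F  |  F  | T
 T  |  T  |  F  |  T  | T
 T  |  T  |  T  |  F  | T
 T  |  T  |  T  |  T  | T
Every row is T, so the formula is a tautology.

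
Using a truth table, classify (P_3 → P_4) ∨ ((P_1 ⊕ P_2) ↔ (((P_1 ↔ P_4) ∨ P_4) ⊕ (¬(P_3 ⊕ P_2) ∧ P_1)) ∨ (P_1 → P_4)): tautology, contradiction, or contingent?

P_1  P_2  P_3  P_4  |  (P_3 → P_4)  (P_1 ⊕ P_2)  (P_1 ↔ P_4)  ((P_1 ↔ P_4) ∨ P_4)  (P_3 ⊕ P_2)  ¬(P_3 ⊕ P_2)  (¬(P_3 ⊕ P_2) ∧ P_1)  (P_1 → P_4)  φ
 T    T    T    T   |       T            F            T                T                F            T                 T                 T       T
 T    T    T    F   |       F            F            F                F                F            T                 T                 F       F
 T    T    F    T   |       T            F            T                T                T            F                 F                 T       T
 T    T    F    F   |       T            F            F                F                T            F                 F                 F       T
 T    F    T    T   |       T            T            T                T                T            F                 F                 T       T
 T    F    T    F   |       F            T            F                F                T            F                 F                 F       F
 T    F    F    T   |       T            T            T                T                F            T                 T                 T       T
 T    F    F    F   |       T            T            F                F                F            T                 T                 F       T
 F    T    T    T   |       T            T            F                T                F            T                 F                 T       T
 F    T    T    F   |       F            T            T                T                F            T                 F                 T       T
 F    T    F    T   |       T            T            F                T                T            F                 F                 T       T
 F    T    F    F   |       T            T            T                T                T            F                 F                 T       T
 F    F    T    T   |       T            F            F                T                T            F                 F                 T       T
 F    F    T    F   |       F            F            T                T                T            F                 F                 T       F
 F    F    F    T   |       T            F            F                T                F            T                 F                 T       T
 F    F    F    F   |       T            F            T                T                F            T                 F                 T       T
13 of 16 rows are T, so the formula is contingent.

contingent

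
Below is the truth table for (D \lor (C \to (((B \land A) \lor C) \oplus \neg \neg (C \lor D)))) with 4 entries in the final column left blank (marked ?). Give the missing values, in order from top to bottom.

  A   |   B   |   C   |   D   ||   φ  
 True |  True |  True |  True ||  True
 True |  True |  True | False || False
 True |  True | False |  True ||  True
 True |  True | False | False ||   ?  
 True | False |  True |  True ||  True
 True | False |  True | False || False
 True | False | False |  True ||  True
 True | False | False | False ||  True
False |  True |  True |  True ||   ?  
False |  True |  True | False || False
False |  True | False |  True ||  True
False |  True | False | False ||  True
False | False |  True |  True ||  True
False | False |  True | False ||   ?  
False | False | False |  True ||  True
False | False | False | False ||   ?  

Row A=True, B=True, C=False, D=False: (C \to (((B \land A) \lor C) \oplus \neg \neg (C \lor D))) = True, so the formula = True.
Row A=False, B=True, C=True, D=True: (C \to (((B \land A) \lor C) \oplus \neg \neg (C \lor D))) = False, so the formula = True.
Row A=False, B=False, C=True, D=False: (C \to (((B \land A) \lor C) \oplus \neg \neg (C \lor D))) = False, so the formula = False.
Row A=False, B=False, C=False, D=False: (C \to (((B \land A) \lor C) \oplus \neg \neg (C \lor D))) = True, so the formula = True.

True, True, False, True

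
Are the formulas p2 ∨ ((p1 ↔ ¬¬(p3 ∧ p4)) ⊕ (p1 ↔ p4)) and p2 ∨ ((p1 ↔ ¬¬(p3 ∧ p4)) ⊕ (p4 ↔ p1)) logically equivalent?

equivalent

p1 | p2 | p3 | p4 || φ | ψ
1  | 1  | 1  | 1  || 1 | 1
1  | 1  | 1  | 0  || 1 | 1
1  | 1  | 0  | 1  || 1 | 1
1  | 1  | 0  | 0  || 1 | 1
1  | 0  | 1  | 1  || 0 | 0
1  | 0  | 1  | 0  || 0 | 0
1  | 0  | 0  | 1  || 1 | 1
1  | 0  | 0  | 0  || 0 | 0
0  | 1  | 1  | 1  || 1 | 1
0  | 1  | 1  | 0  || 1 | 1
0  | 1  | 0  | 1  || 1 | 1
0  | 1  | 0  | 0  || 1 | 1
0  | 0  | 1  | 1  || 0 | 0
0  | 0  | 1  | 0  || 0 | 0
0  | 0  | 0  | 1  || 1 | 1
0  | 0  | 0  | 0  || 0 | 0
The columns for φ and ψ agree on every row, so they are logically equivalent.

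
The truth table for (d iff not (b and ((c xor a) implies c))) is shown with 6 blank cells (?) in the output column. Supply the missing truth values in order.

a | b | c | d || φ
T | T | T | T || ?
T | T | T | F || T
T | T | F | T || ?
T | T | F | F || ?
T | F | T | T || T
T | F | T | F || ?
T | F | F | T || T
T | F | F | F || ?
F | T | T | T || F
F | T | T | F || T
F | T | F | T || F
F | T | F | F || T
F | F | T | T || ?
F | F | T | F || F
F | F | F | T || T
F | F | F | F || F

F, T, F, F, F, T

Row a=T, b=T, c=T, d=T: not (b and ((c xor a) implies c)) = F, so the formula = F.
Row a=T, b=T, c=F, d=T: not (b and ((c xor a) implies c)) = T, so the formula = T.
Row a=T, b=T, c=F, d=F: not (b and ((c xor a) implies c)) = T, so the formula = F.
Row a=T, b=F, c=T, d=F: not (b and ((c xor a) implies c)) = T, so the formula = F.
Row a=T, b=F, c=F, d=F: not (b and ((c xor a) implies c)) = T, so the formula = F.
Row a=F, b=F, c=T, d=T: not (b and ((c xor a) implies c)) = T, so the formula = T.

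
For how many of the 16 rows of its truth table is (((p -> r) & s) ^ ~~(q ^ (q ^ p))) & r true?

4

p | q | r | s || (p -> r) | ((p -> r) & s) | (q ^ p) | (q ^ (q ^ p)) | ~(q ^ (q ^ p)) | ~~(q ^ (q ^ p)) | φ
1 | 1 | 1 | 1 ||    1     |       1        |    0    |       1       |       0        |        1        | 0
1 | 1 | 1 | 0 ||    1     |       0        |    0    |       1       |       0        |        1        | 1
1 | 1 | 0 | 1 ||    0     |       0        |    0    |       1       |       0        |        1        | 0
1 | 1 | 0 | 0 ||    0     |       0        |    0    |       1       |       0        |        1        | 0
1 | 0 | 1 | 1 ||    1     |       1        |    1    |       1       |       0        |        1        | 0
1 | 0 | 1 | 0 ||    1     |       0        |    1    |       1       |       0        |        1        | 1
1 | 0 | 0 | 1 ||    0     |       0        |    1    |       1       |       0        |        1        | 0
1 | 0 | 0 | 0 ||    0     |       0        |    1    |       1       |       0        |        1        | 0
0 | 1 | 1 | 1 ||    1     |       1        |    1    |       0       |       1        |        0        | 1
0 | 1 | 1 | 0 ||    1     |       0        |    1    |       0       |       1        |        0        | 0
0 | 1 | 0 | 1 ||    1     |       1        |    1    |       0       |       1        |        0        | 0
0 | 1 | 0 | 0 ||    1     |       0        |    1    |       0       |       1        |        0        | 0
0 | 0 | 1 | 1 ||    1     |       1        |    0    |       0       |       1        |        0        | 1
0 | 0 | 1 | 0 ||    1     |       0        |    0    |       0       |       1        |        0        | 0
0 | 0 | 0 | 1 ||    1     |       1        |    0    |       0       |       1        |        0        | 0
0 | 0 | 0 | 0 ||    1     |       0        |    0    |       0       |       1        |        0        | 0
The formula is true on 4 of the 16 rows.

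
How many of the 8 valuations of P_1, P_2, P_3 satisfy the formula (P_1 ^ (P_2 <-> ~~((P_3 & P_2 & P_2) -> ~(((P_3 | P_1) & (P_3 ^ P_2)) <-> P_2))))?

P_1  P_2  P_3     (P_3 & P_2 & P_2)  (P_3 | P_1)  (P_3 ^ P_2)  ((P_3 | P_1) & (P_3 ^ P_2))  φ
 1    1    1              1               1            0                    0               0
 1    1    0              0               1            1                    1               0
 1    0    1              0               1            1                    1               1
 1    0    0              0               1            0                    0               1
 0    1    1              1               1            0                    0               1
 0    1    0              0               0            1                    0               1
 0    0    1              0               1            1                    1               0
 0    0    0              0               0            0                    0               0
The formula is true on 4 of the 8 rows.

4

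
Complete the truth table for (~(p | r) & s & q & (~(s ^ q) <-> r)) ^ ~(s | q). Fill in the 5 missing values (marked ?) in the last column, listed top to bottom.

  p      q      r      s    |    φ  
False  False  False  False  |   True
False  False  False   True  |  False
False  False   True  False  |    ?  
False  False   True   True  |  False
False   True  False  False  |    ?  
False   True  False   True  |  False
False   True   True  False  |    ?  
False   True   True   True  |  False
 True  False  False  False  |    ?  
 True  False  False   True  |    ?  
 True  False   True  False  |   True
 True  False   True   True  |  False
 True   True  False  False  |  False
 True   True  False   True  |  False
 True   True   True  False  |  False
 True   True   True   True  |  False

True, False, False, True, False

Row p=False, q=False, r=True, s=False: (~(p | r) & s & q & (~(s ^ q) <-> r)) = False, ~(s | q) = True, so the formula = True.
Row p=False, q=True, r=False, s=False: (~(p | r) & s & q & (~(s ^ q) <-> r)) = False, ~(s | q) = False, so the formula = False.
Row p=False, q=True, r=True, s=False: (~(p | r) & s & q & (~(s ^ q) <-> r)) = False, ~(s | q) = False, so the formula = False.
Row p=True, q=False, r=False, s=False: (~(p | r) & s & q & (~(s ^ q) <-> r)) = False, ~(s | q) = True, so the formula = True.
Row p=True, q=False, r=False, s=True: (~(p | r) & s & q & (~(s ^ q) <-> r)) = False, ~(s | q) = False, so the formula = False.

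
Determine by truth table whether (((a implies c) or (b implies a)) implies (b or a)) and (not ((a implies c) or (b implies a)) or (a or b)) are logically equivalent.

a | b | c || φ | ψ
0 | 0 | 0 || 0 | 0
0 | 0 | 1 || 0 | 0
0 | 1 | 0 || 1 | 1
0 | 1 | 1 || 1 | 1
1 | 0 | 0 || 1 | 1
1 | 0 | 1 || 1 | 1
1 | 1 | 0 || 1 | 1
1 | 1 | 1 || 1 | 1
The columns for φ and ψ agree on every row, so they are logically equivalent.

equivalent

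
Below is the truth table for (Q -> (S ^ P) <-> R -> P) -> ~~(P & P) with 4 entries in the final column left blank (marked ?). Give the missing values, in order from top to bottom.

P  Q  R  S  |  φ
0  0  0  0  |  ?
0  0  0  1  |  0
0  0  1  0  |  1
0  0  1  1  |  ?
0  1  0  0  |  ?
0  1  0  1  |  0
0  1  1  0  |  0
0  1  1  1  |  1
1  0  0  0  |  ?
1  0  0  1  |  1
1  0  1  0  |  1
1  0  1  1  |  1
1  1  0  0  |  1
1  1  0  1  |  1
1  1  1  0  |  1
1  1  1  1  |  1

Row P=0, Q=0, R=0, S=0: (Q -> (S ^ P) <-> R -> P) = 1, ~~(P & P) = 0, so the formula = 0.
Row P=0, Q=0, R=1, S=1: (Q -> (S ^ P) <-> R -> P) = 0, ~~(P & P) = 0, so the formula = 1.
Row P=0, Q=1, R=0, S=0: (Q -> (S ^ P) <-> R -> P) = 0, ~~(P & P) = 0, so the formula = 1.
Row P=1, Q=0, R=0, S=0: (Q -> (S ^ P) <-> R -> P) = 1, ~~(P & P) = 1, so the formula = 1.

0, 1, 1, 1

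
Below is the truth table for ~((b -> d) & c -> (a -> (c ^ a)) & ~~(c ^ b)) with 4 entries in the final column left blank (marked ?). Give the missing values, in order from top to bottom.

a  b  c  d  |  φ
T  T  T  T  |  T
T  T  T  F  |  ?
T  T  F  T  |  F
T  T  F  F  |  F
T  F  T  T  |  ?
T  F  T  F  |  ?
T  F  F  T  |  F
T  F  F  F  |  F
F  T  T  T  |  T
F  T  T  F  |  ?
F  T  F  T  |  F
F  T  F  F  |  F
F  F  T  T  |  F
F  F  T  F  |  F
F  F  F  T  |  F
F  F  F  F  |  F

Row a=T, b=T, c=T, d=F: ((b -> d) & c) = F, ((a -> (c ^ a)) & ~~(c ^ b)) = F, ((b -> d) & c -> (a -> (c ^ a)) & ~~(c ^ b)) = T, so the formula = F.
Row a=T, b=F, c=T, d=T: ((b -> d) & c) = T, ((a -> (c ^ a)) & ~~(c ^ b)) = F, ((b -> d) & c -> (a -> (c ^ a)) & ~~(c ^ b)) = F, so the formula = T.
Row a=T, b=F, c=T, d=F: ((b -> d) & c) = T, ((a -> (c ^ a)) & ~~(c ^ b)) = F, ((b -> d) & c -> (a -> (c ^ a)) & ~~(c ^ b)) = F, so the formula = T.
Row a=F, b=T, c=T, d=F: ((b -> d) & c) = F, ((a -> (c ^ a)) & ~~(c ^ b)) = F, ((b -> d) & c -> (a -> (c ^ a)) & ~~(c ^ b)) = T, so the formula = F.

F, T, T, F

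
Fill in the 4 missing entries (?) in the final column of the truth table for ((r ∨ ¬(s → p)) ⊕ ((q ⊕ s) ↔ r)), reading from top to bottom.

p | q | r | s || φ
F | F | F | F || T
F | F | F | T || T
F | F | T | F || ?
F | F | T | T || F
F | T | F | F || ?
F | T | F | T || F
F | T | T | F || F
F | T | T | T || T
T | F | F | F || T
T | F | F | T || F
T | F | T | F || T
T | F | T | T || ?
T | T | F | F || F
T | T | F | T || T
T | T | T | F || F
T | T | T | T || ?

T, F, F, T

Row p=F, q=F, r=T, s=F: (r ∨ ¬(s → p)) = T, ((q ⊕ s) ↔ r) = F, so the formula = T.
Row p=F, q=T, r=F, s=F: (r ∨ ¬(s → p)) = F, ((q ⊕ s) ↔ r) = F, so the formula = F.
Row p=T, q=F, r=T, s=T: (r ∨ ¬(s → p)) = T, ((q ⊕ s) ↔ r) = T, so the formula = F.
Row p=T, q=T, r=T, s=T: (r ∨ ¬(s → p)) = T, ((q ⊕ s) ↔ r) = F, so the formula = T.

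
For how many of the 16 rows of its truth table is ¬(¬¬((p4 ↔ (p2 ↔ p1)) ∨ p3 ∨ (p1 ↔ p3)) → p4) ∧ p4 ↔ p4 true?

p1  p2  p3  p4  |  φ
T   T   T   T   |  F
T   T   T   F   |  T
T   T   F   T   |  F
T   T   F   F   |  T
T   F   T   T   |  F
T   F   T   F   |  T
T   F   F   T   |  F
T   F   F   F   |  T
F   T   T   T   |  F
F   T   T   F   |  T
F   T   F   T   |  F
F   T   F   F   |  T
F   F   T   T   |  F
F   F   T   F   |  T
F   F   F   T   |  F
F   F   F   F   |  T
The formula is true on 8 of the 16 rows.

8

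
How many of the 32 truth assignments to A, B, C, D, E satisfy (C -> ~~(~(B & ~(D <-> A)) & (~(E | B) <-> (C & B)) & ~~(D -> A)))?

A | B | C | D | E | φ
- | - | - | - | - | -
F | F | F | F | F | T
F | F | F | F | T | T
F | F | F | T | F | T
F | F | F | T | T | T
F | F | T | F | F | F
F | F | T | F | T | T
F | F | T | T | F | F
F | F | T | T | T | F
F | T | F | F | F | T
F | T | F | F | T | T
F | T | F | T | F | T
F | T | F | T | T | T
F | T | T | F | F | F
F | T | T | F | T | F
F | T | T | T | F | F
F | T | T | T | T | F
T | F | F | F | F | T
T | F | F | F | T | T
T | F | F | T | F | T
T | F | F | T | T | T
T | F | T | F | F | F
T | F | T | F | T | T
T | F | T | T | F | F
T | F | T | T | T | T
T | T | F | F | F | T
T | T | F | F | T | T
T | T | F | T | F | T
T | T | F | T | T | T
T | T | T | F | F | F
T | T | T | F | T | F
T | T | T | T | F | F
T | T | T | T | T | F
The formula is true on 19 of the 32 rows.

19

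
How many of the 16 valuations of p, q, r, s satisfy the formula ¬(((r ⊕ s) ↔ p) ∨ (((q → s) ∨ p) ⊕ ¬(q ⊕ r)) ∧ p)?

6

p | q | r | s | φ
- | - | - | - | -
F | F | F | F | F
F | F | F | T | T
F | F | T | F | T
F | F | T | T | F
F | T | F | F | F
F | T | F | T | T
F | T | T | F | T
F | T | T | T | F
T | F | F | F | T
T | F | F | T | F
T | F | T | F | F
T | F | T | T | F
T | T | F | F | F
T | T | F | T | F
T | T | T | F | F
T | T | T | T | T
The formula is true on 6 of the 16 rows.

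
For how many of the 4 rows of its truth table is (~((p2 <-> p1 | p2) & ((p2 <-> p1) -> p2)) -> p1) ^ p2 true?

1

p1  p2     (p1 | p2)  (p2 <-> (p1 | p2))  (p2 <-> p1)  ((p2 <-> p1) -> p2)  φ
F   F          F              T                T                F           F
F   T          T              T                F                T           F
T   F          T              F                F                T           T
T   T          T              T                T                T           F
The formula is true on 1 of the 4 rows.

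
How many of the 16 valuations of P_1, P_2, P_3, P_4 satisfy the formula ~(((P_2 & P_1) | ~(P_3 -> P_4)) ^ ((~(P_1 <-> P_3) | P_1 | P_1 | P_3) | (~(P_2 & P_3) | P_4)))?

P_1  P_2  P_3  P_4     (P_2 & P_1)  (P_3 -> P_4)  ~(P_3 -> P_4)  (P_1 <-> P_3)  ~(P_1 <-> P_3)  (P_2 & P_3)  ~(P_2 & P_3)  (~(P_2 & P_3) | P_4)  φ
 F    F    F    F           F            T              F              T              F              F            T                 T            F
 F    F    F    T           F            T              F              T              F              F            T                 T            F
 F    F    T    F           F            F              T              F              T              F            T                 T            T
 F    F    T    T           F            T              F              F              T              F            T                 T            F
 F    T    F    F           F            T              F              T              F              F            T                 T            F
 F    T    F    T           F            T              F              T              F              F            T                 T            F
 F    T    T    F           F            F              T              F              T              T            F                 F            T
 F    T    T    T           F            T              F              F              T              T            F                 T            F
 T    F    F    F           F            T              F              F              T              F            T                 T            F
 T    F    F    T           F            T              F              F              T              F            T                 T            F
 T    F    T    F           F            F              T              T              F              F            T                 T            T
 T    F    T    T           F            T              F              T              F              F            T                 T            F
 T    T    F    F           T            T              F              F              T              F            T                 T            T
 T    T    F    T           T            T              F              F              T              F            T                 T            T
 T    T    T    F           T            F              T              T              F              T            F                 F            T
 T    T    T    T           T            T              F              T              F              T            F                 T            T
The formula is true on 7 of the 16 rows.

7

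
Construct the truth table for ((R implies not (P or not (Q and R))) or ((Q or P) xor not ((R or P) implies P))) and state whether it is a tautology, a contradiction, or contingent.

tautology

P | Q | R | (Q and R) | not (Q and R) | (P or not (Q and R)) | not (P or not (Q and R)) | (Q or P) | (R or P) | ((R or P) implies P) | not ((R or P) implies P) | φ
- | - | - | --------- | ------------- | -------------------- | ------------------------ | -------- | -------- | -------------------- | ------------------------ | -
F | F | F |     F     |       T       |          T           |            F             |    F     |    F     |          T           |            F             | T
F | F | T |     F     |       T       |          T           |            F             |    F     |    T     |          F           |            T             | T
F | T | F |     F     |       T       |          T           |            F             |    T     |    F     |          T           |            F             | T
F | T | T |     T     |       F       |          F           |            T             |    T     |    T     |          F           |            T             | T
T | F | F |     F     |       T       |          T           |            F             |    T     |    T     |          T           |            F             | T
T | F | T |     F     |       T       |          T           |            F             |    T     |    T     |          T           |            F             | T
T | T | F |     F     |       T       |          T           |            F             |    T     |    T     |          T           |            F             | T
T | T | T |     T     |       F       |          T           |            F             |    T     |    T     |          T           |            F             | T
Every row is T, so the formula is a tautology.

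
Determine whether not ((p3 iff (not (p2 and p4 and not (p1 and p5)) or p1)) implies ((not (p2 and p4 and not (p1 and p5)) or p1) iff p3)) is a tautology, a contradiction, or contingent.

p1 | p2 | p3 | p4 | p5 || φ
T  | T  | T  | T  | T  || F
T  | T  | T  | T  | F  || F
T  | T  | T  | F  | T  || F
T  | T  | T  | F  | F  || F
T  | T  | F  | T  | T  || F
T  | T  | F  | T  | F  || F
T  | T  | F  | F  | T  || F
T  | T  | F  | F  | F  || F
T  | F  | T  | T  | T  || F
T  | F  | T  | T  | F  || F
T  | F  | T  | F  | T  || F
T  | F  | T  | F  | F  || F
T  | F  | F  | T  | T  || F
T  | F  | F  | T  | F  || F
T  | F  | F  | F  | T  || F
T  | F  | F  | F  | F  || F
F  | T  | T  | T  | T  || F
F  | T  | T  | T  | F  || F
F  | T  | T  | F  | T  || F
F  | T  | T  | F  | F  || F
F  | T  | F  | T  | T  || F
F  | T  | F  | T  | F  || F
F  | T  | F  | F  | T  || F
F  | T  | F  | F  | F  || F
F  | F  | T  | T  | T  || F
F  | F  | T  | T  | F  || F
F  | F  | T  | F  | T  || F
F  | F  | T  | F  | F  || F
F  | F  | F  | T  | T  || F
F  | F  | F  | T  | F  || F
F  | F  | F  | F  | T  || F
F  | F  | F  | F  | F  || F
Every row is F, so the formula is a contradiction.

contradiction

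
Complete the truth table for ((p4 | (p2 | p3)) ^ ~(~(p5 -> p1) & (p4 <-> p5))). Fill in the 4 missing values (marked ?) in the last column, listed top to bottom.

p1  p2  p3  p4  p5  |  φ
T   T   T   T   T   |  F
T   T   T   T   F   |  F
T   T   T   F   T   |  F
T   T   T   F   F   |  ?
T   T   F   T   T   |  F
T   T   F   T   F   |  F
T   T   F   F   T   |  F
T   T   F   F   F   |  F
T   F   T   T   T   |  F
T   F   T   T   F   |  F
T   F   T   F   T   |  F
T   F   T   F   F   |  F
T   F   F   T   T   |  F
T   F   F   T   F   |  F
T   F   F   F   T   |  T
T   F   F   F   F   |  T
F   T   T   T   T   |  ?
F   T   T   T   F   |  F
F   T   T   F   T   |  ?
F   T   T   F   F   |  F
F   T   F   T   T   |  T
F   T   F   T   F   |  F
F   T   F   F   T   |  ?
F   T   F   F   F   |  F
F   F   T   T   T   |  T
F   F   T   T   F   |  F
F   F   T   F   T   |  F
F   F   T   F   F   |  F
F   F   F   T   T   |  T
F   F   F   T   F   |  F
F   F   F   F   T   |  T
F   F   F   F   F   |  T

F, T, F, F

Row p1=T, p2=T, p3=T, p4=F, p5=F: (p4 | (p2 | p3)) = T, ~(~(p5 -> p1) & (p4 <-> p5)) = T, so the formula = F.
Row p1=F, p2=T, p3=T, p4=T, p5=T: (p4 | (p2 | p3)) = T, ~(~(p5 -> p1) & (p4 <-> p5)) = F, so the formula = T.
Row p1=F, p2=T, p3=T, p4=F, p5=T: (p4 | (p2 | p3)) = T, ~(~(p5 -> p1) & (p4 <-> p5)) = T, so the formula = F.
Row p1=F, p2=T, p3=F, p4=F, p5=T: (p4 | (p2 | p3)) = T, ~(~(p5 -> p1) & (p4 <-> p5)) = T, so the formula = F.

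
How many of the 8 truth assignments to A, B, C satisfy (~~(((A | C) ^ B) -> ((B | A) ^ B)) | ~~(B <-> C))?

6

A  B  C     (A | C)  ((A | C) ^ B)  (B | A)  ((B | A) ^ B)  (B <-> C)  ~(B <-> C)  ~~(B <-> C)  φ
T  T  T        T           F           T           F            T          F            T       T
T  T  F        T           F           T           F            F          T            F       T
T  F  T        T           T           T           T            F          T            F       T
T  F  F        T           T           T           T            T          F            T       T
F  T  T        T           F           T           F            T          F            T       T
F  T  F        F           T           T           F            F          T            F       F
F  F  T        T           T           F           F            F          T            F       F
F  F  F        F           F           F           F            T          F            T       T
The formula is true on 6 of the 8 rows.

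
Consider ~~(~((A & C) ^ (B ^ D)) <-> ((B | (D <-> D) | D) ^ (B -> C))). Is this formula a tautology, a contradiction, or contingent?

A  B  C  D     (A & C)  (B ^ D)  ((A & C) ^ (B ^ D))  ~((A & C) ^ (B ^ D))  (D <-> D)  (B | (D <-> D) | D)  (B -> C)  φ
F  F  F  F        F        F              F                    T                T               T              T      F
F  F  F  T        F        T              T                    F                T               T              T      T
F  F  T  F        F        F              F                    T                T               T              T      F
F  F  T  T        F        T              T                    F                T               T              T      T
F  T  F  F        F        T              T                    F                T               T              F      F
F  T  F  T        F        F              F                    T                T               T              F      T
F  T  T  F        F        T              T                    F                T               T              T      T
F  T  T  T        F        F              F                    T                T               T              T      F
T  F  F  F        F        F              F                    T                T               T              T      F
T  F  F  T        F        T              T                    F                T               T              T      T
T  F  T  F        T        F              T                    F                T               T              T      T
T  F  T  T        T        T              F                    T                T               T              T      F
T  T  F  F        F        T              T                    F                T               T              F      F
T  T  F  T        F        F              F                    T                T               T              F      T
T  T  T  F        T        T              F                    T                T               T              T      F
T  T  T  T        T        F              T                    F                T               T              T      T
8 of 16 rows are T, so the formula is contingent.

contingent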